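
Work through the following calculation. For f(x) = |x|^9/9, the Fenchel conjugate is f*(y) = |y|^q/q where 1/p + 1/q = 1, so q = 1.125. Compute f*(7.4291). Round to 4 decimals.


The conjugate exponent q satisfies 1/p + 1/q = 1.
p = 9, so q = 9/(9 - 1) = 1.125
|y|^q = 7.4291^1.125 = 9.5456
f*(7.4291) = 9.5456 / 1.125 = 8.485


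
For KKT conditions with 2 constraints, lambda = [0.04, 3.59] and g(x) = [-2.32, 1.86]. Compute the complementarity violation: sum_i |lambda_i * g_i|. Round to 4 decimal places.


KKT complementary slackness check:
lambda_1 * g_1 = 0.04 * -2.32 = -0.0928
lambda_2 * g_2 = 3.59 * 1.86 = 6.6774
Total violation = 0.0928 + 6.6774 = 6.7702


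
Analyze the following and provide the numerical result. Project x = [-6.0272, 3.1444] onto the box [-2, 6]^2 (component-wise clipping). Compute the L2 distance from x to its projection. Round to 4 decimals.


Project each component onto [-2, 6].
clip(-6.0272) = -2.0, clip(3.1444) = 3.1444
Projection = [-2.0, 3.1444]
Squared diffs: [16.2183, 0.0]
Distance = sqrt(16.2183) = 4.0272


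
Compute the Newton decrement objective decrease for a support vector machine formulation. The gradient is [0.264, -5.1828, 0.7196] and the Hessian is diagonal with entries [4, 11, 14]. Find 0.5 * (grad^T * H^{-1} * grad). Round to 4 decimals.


Step 1: H is diagonal, so H^(-1) * g = [0.066, -0.4712, 0.0514].
Step 2: g^T H^(-1) g = sum_i g_i^2 / H_ii
  = (0.264)^2/4 + (-5.1828)^2/11 + (0.7196)^2/14
  = 0.0174 + 2.4419 + 0.037 = 2.4964
Step 3: Objective decrease = 0.5 * g^T H^(-1) g = 1.2482


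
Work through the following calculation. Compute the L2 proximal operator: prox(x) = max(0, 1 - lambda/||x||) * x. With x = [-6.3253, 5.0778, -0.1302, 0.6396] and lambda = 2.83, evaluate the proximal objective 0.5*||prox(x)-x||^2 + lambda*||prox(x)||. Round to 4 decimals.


Step 1: Compute ||x||.
||x|| = 8.1375
Step 2: Compute scaling factor.
scale = max(0, 1 - 2.83/8.1375) = 0.6522
Step 3: prox(x) = [-4.1255, 3.3119, -0.0849, 0.4172]
||prox(x)|| = 5.3075
Step 4: Proximal objective.
0.5*||prox-x||^2 = 4.0045
lambda*||prox|| = 15.0202
Total = 19.0248


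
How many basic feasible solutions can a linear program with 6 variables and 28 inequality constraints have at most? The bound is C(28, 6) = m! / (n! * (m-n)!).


Each vertex corresponds to some choice of n active constraints out of m, so the number of vertices is at most C(m, n) = m! / (n!(m-n)!).
m = 28, n = 6
Numerator: 28 * 27 * 26 * 25 * 24 * 23
Denominator: 6! = 720
C(28, 6) = 376740


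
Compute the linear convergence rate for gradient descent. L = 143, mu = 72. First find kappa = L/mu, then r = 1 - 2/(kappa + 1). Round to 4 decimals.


Step 1: Compute the condition number.
kappa = L/mu = 143/72 = 1.9861
Step 2: Compute the convergence rate.
r = 1 - 2/(kappa + 1) = 1 - 2*mu/(L + mu) = (L - mu)/(L + mu) = 71/215 = 0.3302


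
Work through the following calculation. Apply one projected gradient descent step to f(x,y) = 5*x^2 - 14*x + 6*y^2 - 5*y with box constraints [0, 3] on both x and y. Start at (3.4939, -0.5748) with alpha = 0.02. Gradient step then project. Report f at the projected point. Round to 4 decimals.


Step 1: Compute gradient at (3.4939, -0.5748).
grad_x = 2*5*3.4939 - 14 = 20.939
grad_y = 2*6*-0.5748 - 5 = -11.8976
Step 2: Gradient step.
x_raw = 3.4939 - 0.02*20.939 = 3.0751
y_raw = -0.5748 - 0.02*-11.8976 = -0.3368
Step 3: Project onto [0, 3].
x_proj = clip(3.0751) = 3.0
y_proj = clip(-0.3368) = 0.0
Step 4: Evaluate f.
f(3.0, 0.0) = 3.0


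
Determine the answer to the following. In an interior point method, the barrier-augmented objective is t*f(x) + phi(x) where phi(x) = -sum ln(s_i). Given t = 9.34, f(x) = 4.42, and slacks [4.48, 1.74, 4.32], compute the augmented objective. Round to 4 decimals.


Step 1: Compute log-barrier.
ln values: [1.4996, 0.5539, 1.4633]
phi = -(1.4996 + 0.5539 + 1.4633) = -3.5168
Step 2: Compute augmented objective.
t*f(x) = 9.34*4.42 = 41.2828
Total = 41.2828 - 3.5168 = 37.766


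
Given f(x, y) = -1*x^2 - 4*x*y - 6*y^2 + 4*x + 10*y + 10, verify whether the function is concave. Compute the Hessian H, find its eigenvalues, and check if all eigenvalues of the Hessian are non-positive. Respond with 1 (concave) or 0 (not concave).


The Hessian of f(x,y) = -1*x^2 - 4*x*y - 6*y^2 + 4*x + 10*y + 10 is:
H = [[-2, -4], [-4, -12]]
Trace = -2 - 12 = -14
Determinant = -2*-12 - (-4)^2 = 8
Discriminant = (-14)^2 - 4*8 = 164.0
Eigenvalues: lambda_1 = -13.4031, lambda_2 = -0.5969
The function is concave.

1


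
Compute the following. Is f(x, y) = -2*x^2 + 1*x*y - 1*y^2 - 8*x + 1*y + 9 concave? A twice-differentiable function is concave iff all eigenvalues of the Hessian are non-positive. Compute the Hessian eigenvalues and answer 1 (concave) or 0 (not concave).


The Hessian of f(x,y) = -2*x^2 + 1*x*y - 1*y^2 - 8*x + 1*y + 9 is:
H = [[-4, 1], [1, -2]]
Trace = -4 - 2 = -6
Determinant = -4*-2 - (1)^2 = 7
Discriminant = (-6)^2 - 4*7 = 8.0
Eigenvalues: lambda_1 = -4.4142, lambda_2 = -1.5858
The function is concave.

1


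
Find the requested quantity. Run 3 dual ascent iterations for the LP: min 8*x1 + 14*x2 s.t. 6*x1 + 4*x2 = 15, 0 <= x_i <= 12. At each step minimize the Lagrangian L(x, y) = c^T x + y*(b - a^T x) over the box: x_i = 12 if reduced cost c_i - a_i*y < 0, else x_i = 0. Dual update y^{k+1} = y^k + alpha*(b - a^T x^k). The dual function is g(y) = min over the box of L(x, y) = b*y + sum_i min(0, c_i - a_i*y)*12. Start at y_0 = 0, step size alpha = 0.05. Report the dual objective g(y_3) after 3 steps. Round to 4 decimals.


Dual ascent for LP: min 8*x1 + 14*x2, 6*x1 + 4*x2 = 15, 0 <= x_i <= 12
Step 1: y^k = 0.0, reduced costs: (8.0, 14.0)
  x^k = (0.0, 0.0), subgradient = b - a^T x = 15.0
  y^{k+1} = 0.0 + 0.05*15.0 = 0.75
Step 2: y^k = 0.75, reduced costs: (3.5, 11.0)
  x^k = (0.0, 0.0), subgradient = b - a^T x = 15.0
  y^{k+1} = 0.75 + 0.05*15.0 = 1.5
Step 3: y^k = 1.5, reduced costs: (-1.0, 8.0)
  x^k = (12.0, 0.0), subgradient = b - a^T x = -57.0
  y^{k+1} = 1.5 + 0.05*-57.0 = -1.35
Dual objective at y_3 = -1.35: reduced costs (16.1, 19.4), box minimizer x = (0.0, 0.0)
g(y_3) = b*y + (c1 - a1*y)*x1 + (c2 - a2*y)*x2 = 15*(-1.35) + 16.1*0.0 + 19.4*0.0 = -20.25 + 0.0 + 0.0 = -20.25


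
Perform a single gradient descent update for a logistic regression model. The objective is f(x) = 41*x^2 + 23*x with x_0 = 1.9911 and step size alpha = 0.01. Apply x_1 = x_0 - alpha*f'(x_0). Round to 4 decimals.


We compute the gradient at x_0 and apply the update.
f'(x) = 82*x + 23
f'(1.9911) = 82*1.9911 + 23 = 186.2702
x_1 = 1.9911 - 0.01*186.2702 = 0.1284


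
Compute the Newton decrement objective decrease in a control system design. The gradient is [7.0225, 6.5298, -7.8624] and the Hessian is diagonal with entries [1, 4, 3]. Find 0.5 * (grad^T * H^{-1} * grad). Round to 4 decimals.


Step 1: H is diagonal, so H^(-1) * g = [7.0225, 1.6325, -2.6208].
Step 2: g^T H^(-1) g = sum_i g_i^2 / H_ii
  = (7.0225)^2/1 + (6.5298)^2/4 + (-7.8624)^2/3
  = 49.3155 + 10.6596 + 20.6058 = 80.5809
Step 3: Objective decrease = 0.5 * g^T H^(-1) g = 40.2904


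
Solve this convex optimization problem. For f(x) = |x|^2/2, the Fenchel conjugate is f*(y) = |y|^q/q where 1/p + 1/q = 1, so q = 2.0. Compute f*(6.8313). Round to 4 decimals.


The conjugate exponent q satisfies 1/p + 1/q = 1.
p = 2, so q = 2/(2 - 1) = 2.0
|y|^q = 6.8313^2.0 = 46.6667
f*(6.8313) = 46.6667 / 2.0 = 23.3333


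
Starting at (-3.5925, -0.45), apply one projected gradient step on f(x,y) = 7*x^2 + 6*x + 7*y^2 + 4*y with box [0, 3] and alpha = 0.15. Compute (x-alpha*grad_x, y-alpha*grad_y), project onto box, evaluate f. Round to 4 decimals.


Step 1: Compute gradient at (-3.5925, -0.45).
grad_x = 2*7*-3.5925 + 6 = -44.295
grad_y = 2*7*-0.45 + 4 = -2.3
Step 2: Gradient step.
x_raw = -3.5925 - 0.15*-44.295 = 3.0518
y_raw = -0.45 - 0.15*-2.3 = -0.105
Step 3: Project onto [0, 3].
x_proj = clip(3.0518) = 3.0
y_proj = clip(-0.105) = 0.0
Step 4: Evaluate f.
f(3.0, 0.0) = 81.0


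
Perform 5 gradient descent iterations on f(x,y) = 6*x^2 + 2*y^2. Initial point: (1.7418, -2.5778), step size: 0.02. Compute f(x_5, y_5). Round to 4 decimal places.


Gradient descent on f(x,y) = 6*x^2 + 2*y^2.
Starting point: (1.7418, -2.5778), alpha = 0.02
Step 1: grad_x = 2*6*1.7418 = 20.9016, grad_y = 2*2*-2.5778 = -10.3112
  x_1 = 1.7418 - 0.02*20.9016 = 1.3238
  y_1 = -2.5778 - 0.02*-10.3112 = -2.3716
Step 2: grad_x = 2*6*1.3238 = 15.8852, grad_y = 2*2*-2.3716 = -9.4863
  x_2 = 1.3238 - 0.02*15.8852 = 1.0061
  y_2 = -2.3716 - 0.02*-9.4863 = -2.1818
Step 3: grad_x = 2*6*1.0061 = 12.0728, grad_y = 2*2*-2.1818 = -8.7274
  x_3 = 1.0061 - 0.02*12.0728 = 0.7646
  y_3 = -2.1818 - 0.02*-8.7274 = -2.0073
Step 4: grad_x = 2*6*0.7646 = 9.1753, grad_y = 2*2*-2.0073 = -8.0292
  x_4 = 0.7646 - 0.02*9.1753 = 0.5811
  y_4 = -2.0073 - 0.02*-8.0292 = -1.8467
Step 5: grad_x = 2*6*0.5811 = 6.9732, grad_y = 2*2*-1.8467 = -7.3869
  x_5 = 0.5811 - 0.02*6.9732 = 0.4416
  y_5 = -1.8467 - 0.02*-7.3869 = -1.699
f(0.4416, -1.699) = 6*0.4416^2 + 2*(-1.699)^2 = 6.9433


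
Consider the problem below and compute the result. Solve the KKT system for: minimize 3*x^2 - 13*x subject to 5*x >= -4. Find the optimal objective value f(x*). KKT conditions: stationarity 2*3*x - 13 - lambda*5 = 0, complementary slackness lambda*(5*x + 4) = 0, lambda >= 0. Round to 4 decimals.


Step 1: Try lambda = 0 (constraint inactive).
Stationarity: 2*3*x - 13 = 0
x* = 13/(2*3) = 13/6 = 2.1667 (rounded; the exact value 13/6 is used below)
Check constraint: 5*2.1667 = 10.8335 >= -4 -- satisfied.
Step 2: Compute optimal value.
f(x*) = 3*(13/6)^2 - 13*(13/6) = -14.0833


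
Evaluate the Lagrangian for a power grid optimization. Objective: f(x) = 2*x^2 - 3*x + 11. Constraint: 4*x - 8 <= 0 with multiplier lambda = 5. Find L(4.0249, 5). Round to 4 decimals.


Step 1: Evaluate f(x).
f(4.0249) = 2*4.0249^2 - 3*4.0249 + 11 = 31.3249
Step 2: Evaluate g(x).
g(4.0249) = 4*4.0249 - 8 = 8.0996
Step 3: Compute Lagrangian.
L = 31.3249 + 5*8.0996 = 71.8229


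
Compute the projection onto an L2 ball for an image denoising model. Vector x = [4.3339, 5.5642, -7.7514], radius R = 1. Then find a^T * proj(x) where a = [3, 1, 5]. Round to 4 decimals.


Step 1: Compute ||x|| (intermediates to 6 decimals).
||x|| = sqrt(4.3339^2 + 5.5642^2 + (-7.7514)^2) = 10.479848
Step 2: Project.
Since ||x|| > R, scale = R/||x|| = 1/10.479848 = 0.095421, proj(x) = scale * x
proj(x) = [0.413545, 0.530942, -0.739646]
Step 3: Dot product.
a^T * proj(x) = 3*0.413545 + 1*0.530942 + 5*(-0.739646) = -1.9267


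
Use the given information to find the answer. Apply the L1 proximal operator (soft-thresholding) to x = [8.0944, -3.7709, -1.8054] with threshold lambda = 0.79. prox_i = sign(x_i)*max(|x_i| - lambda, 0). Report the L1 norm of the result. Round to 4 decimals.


Soft-thresholding with lambda = 0.79:
prox(8.0944) = sign(8.0944)*max(|8.0944| - 0.79, 0) = 7.3044
prox(-3.7709) = sign(-3.7709)*max(|-3.7709| - 0.79, 0) = -2.9809
prox(-1.8054) = sign(-1.8054)*max(|-1.8054| - 0.79, 0) = -1.0154
prox(x) = [7.3044, -2.9809, -1.0154]
||prox(x)||_1 = 7.3044 + 2.9809 + 1.0154 = 11.3007


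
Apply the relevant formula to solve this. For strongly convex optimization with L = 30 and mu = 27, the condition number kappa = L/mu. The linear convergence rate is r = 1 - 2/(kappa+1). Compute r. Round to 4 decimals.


Step 1: Compute the condition number.
kappa = L/mu = 30/27 = 1.1111
Step 2: Compute the convergence rate.
r = 1 - 2/(kappa + 1) = 1 - 2*mu/(L + mu) = (L - mu)/(L + mu) = 3/57 = 0.0526


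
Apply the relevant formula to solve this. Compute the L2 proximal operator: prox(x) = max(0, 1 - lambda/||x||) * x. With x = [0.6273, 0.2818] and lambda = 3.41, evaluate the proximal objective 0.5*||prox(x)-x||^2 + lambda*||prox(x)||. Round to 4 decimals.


Step 1: Compute ||x||.
||x|| = 0.6877
Step 2: Compute scaling factor.
scale = max(0, 1 - 3.41/0.6877) = 0.0
Step 3: prox(x) = [0.0, 0.0]
||prox(x)|| = 0.0
Step 4: Proximal objective.
0.5*||prox-x||^2 = 0.2365
lambda*||prox|| = 0.0
Total = 0.2365


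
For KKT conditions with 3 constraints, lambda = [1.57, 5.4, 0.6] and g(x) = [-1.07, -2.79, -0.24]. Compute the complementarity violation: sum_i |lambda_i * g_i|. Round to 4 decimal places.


KKT complementary slackness check:
lambda_1 * g_1 = 1.57 * -1.07 = -1.6799
lambda_2 * g_2 = 5.4 * -2.79 = -15.066
lambda_3 * g_3 = 0.6 * -0.24 = -0.144
Total violation = 1.6799 + 15.066 + 0.144 = 16.8899


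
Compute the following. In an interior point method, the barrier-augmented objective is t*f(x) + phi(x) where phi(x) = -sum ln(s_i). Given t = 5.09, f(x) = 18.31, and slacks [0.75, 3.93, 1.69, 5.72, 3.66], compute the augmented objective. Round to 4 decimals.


Step 1: Compute log-barrier.
ln values: [-0.2877, 1.3686, 0.5247, 1.744, 1.2975]
phi = -(-0.2877 + 1.3686 + 0.5247 + 1.744 + 1.2975) = -4.6471
Step 2: Compute augmented objective.
t*f(x) = 5.09*18.31 = 93.1979
Total = 93.1979 - 4.6471 = 88.5508


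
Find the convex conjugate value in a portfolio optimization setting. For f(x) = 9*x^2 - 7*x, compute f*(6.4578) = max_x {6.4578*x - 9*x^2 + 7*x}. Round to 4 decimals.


f*(y) = sup_x {y*x - a*x^2 - b*x} = sup_x {(y-b)*x - a*x^2}
FOC: (y - b) - 2a*x = 0 => x* = (y - b)/(2a)
x* = (6.4578 + 7)/(2*9) = 0.7477
f*(6.4578) = (y-b)^2/(4a) = (6.4578 + 7)^2/(4*9)
= 181.1124/36 = 5.0309


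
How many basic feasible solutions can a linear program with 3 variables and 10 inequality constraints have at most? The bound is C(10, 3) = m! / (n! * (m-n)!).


Each vertex corresponds to some choice of n active constraints out of m, so the number of vertices is at most C(m, n) = m! / (n!(m-n)!).
m = 10, n = 3
Numerator: 10 * 9 * 8
Denominator: 3! = 6
C(10, 3) = 120


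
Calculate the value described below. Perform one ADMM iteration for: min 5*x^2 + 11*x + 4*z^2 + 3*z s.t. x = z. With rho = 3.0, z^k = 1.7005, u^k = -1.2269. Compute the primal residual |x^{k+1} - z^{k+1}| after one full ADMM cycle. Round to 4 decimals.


ADMM iteration with rho = 3.0, z^k = 1.7005, u^k = -1.2269
Step 1: x-update.
Minimize 5*x^2 + 11*x + (3.0/2)*(x - 1.7005 - 1.2269)^2
FOC: (2*5 + 3.0)*x = -11 + 3.0*(1.7005 + 1.2269)
x^{k+1} = -0.1706
Step 2: z-update.
Minimize 4*z^2 + 3*z + (3.0/2)*(-0.1706 - z - 1.2269)^2
FOC: (2*4 + 3.0)*z = -3 + 3.0*(-0.1706 - 1.2269)
z^{k+1} = -0.6539
Step 3: u-update.
u^{k+1} = -1.2269 - 0.1706 + 0.6539 = -0.7436
Step 4: Primal residual = |-0.1706 + 0.6539| = 0.4833


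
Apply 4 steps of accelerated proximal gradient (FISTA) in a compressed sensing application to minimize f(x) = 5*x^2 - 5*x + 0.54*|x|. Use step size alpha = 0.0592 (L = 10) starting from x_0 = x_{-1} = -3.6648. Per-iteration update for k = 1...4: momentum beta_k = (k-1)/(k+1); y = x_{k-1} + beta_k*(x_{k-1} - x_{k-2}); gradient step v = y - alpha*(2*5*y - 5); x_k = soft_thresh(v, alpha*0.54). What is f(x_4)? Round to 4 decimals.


FISTA on f(x) = 5*x^2 - 5*x + 0.54*|x|
L = 10, alpha = 0.0592
Iteration 1: beta = 0.0, y = -3.6648 + 0.0*(-3.6648 + 3.6648) = -3.6648
  grad(y) = -41.648, v = y - alpha*grad = -1.1992
  prox(v) = soft_thresh(-1.1992, 0.032) = -1.1673
Iteration 2: beta = 0.3333, y = -1.1673 + 0.3333*(-1.1673 + 3.6648) = -0.3348
  grad(y) = -8.3476, v = y - alpha*grad = 0.1594
  prox(v) = soft_thresh(0.1594, 0.032) = 0.1274
Iteration 3: beta = 0.5, y = 0.1274 + 0.5*(0.1274 + 1.1673) = 0.7748
  grad(y) = 2.7481, v = y - alpha*grad = 0.6121
  prox(v) = soft_thresh(0.6121, 0.032) = 0.5802
Iteration 4: beta = 0.6, y = 0.5802 + 0.6*(0.5802 - 0.1274) = 0.8518
  grad(y) = 3.5178, v = y - alpha*grad = 0.6435
  prox(v) = soft_thresh(0.6435, 0.032) = 0.6116
f(x_4) = 5*0.6116^2 - 5*0.6116 + 0.54*|0.6116| = -0.8575


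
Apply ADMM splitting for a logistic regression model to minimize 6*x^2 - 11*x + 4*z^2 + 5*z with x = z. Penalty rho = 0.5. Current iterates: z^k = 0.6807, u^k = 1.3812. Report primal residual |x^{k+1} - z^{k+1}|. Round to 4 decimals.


ADMM iteration with rho = 0.5, z^k = 0.6807, u^k = 1.3812
Step 1: x-update.
Minimize 6*x^2 - 11*x + (0.5/2)*(x - 0.6807 + 1.3812)^2
FOC: (2*6 + 0.5)*x = 11 + 0.5*(0.6807 - 1.3812)
x^{k+1} = 0.852
Step 2: z-update.
Minimize 4*z^2 + 5*z + (0.5/2)*(0.852 - z + 1.3812)^2
FOC: (2*4 + 0.5)*z = -5 + 0.5*(0.852 + 1.3812)
z^{k+1} = -0.4569
Step 3: u-update.
u^{k+1} = 1.3812 + 0.852 + 0.4569 = 2.6901
Step 4: Primal residual = |0.852 + 0.4569| = 1.3089


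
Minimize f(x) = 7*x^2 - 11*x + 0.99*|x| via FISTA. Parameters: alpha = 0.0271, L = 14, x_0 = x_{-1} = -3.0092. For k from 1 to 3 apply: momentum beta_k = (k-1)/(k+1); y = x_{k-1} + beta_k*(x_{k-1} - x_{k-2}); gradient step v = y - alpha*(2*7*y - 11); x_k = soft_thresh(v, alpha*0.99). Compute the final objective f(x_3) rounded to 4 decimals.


FISTA on f(x) = 7*x^2 - 11*x + 0.99*|x|
L = 14, alpha = 0.0271
Iteration 1: beta = 0.0, y = -3.0092 + 0.0*(-3.0092 + 3.0092) = -3.0092
  grad(y) = -53.1288, v = y - alpha*grad = -1.5694
  prox(v) = soft_thresh(-1.5694, 0.0268) = -1.5426
Iteration 2: beta = 0.3333, y = -1.5426 + 0.3333*(-1.5426 + 3.0092) = -1.0537
  grad(y) = -25.7519, v = y - alpha*grad = -0.3558
  prox(v) = soft_thresh(-0.3558, 0.0268) = -0.329
Iteration 3: beta = 0.5, y = -0.329 + 0.5*(-0.329 + 1.5426) = 0.2778
  grad(y) = -7.111, v = y - alpha*grad = 0.4705
  prox(v) = soft_thresh(0.4705, 0.0268) = 0.4437
f(x_3) = 7*0.4437^2 - 11*0.4437 + 0.99*|0.4437| = -3.0632


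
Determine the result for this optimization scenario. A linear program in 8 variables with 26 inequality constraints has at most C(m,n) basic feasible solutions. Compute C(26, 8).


Each vertex corresponds to some choice of n active constraints out of m, so the number of vertices is at most C(m, n) = m! / (n!(m-n)!).
m = 26, n = 8
Numerator: 26 * 25 * 24 * 23 * 22 * 21 * 20 * 19
Denominator: 8! = 40320
C(26, 8) = 1562275


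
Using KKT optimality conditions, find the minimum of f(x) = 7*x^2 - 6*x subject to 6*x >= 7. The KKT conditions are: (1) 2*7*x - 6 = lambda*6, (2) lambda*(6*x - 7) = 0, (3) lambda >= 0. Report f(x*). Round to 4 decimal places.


Step 1: Try lambda = 0 (constraint inactive).
x_unc = 6/(2*7) = 0.4286
Check: 6*0.4286 = 2.5716 < 7 -- violated!
Step 2: Constraint must be active: 6*x = 7
x* = 7/6 = 1.1667 (rounded; the exact value 7/6 is used below)
lambda = (2*7*(7/6) - 6)/6 = 1.7222
Step 3: Compute optimal value.
f(x*) = 7*(7/6)^2 - 6*(7/6) = 2.5278


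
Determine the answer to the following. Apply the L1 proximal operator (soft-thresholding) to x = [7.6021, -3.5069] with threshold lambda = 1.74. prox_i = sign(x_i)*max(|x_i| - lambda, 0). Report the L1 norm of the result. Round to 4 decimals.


Soft-thresholding with lambda = 1.74:
prox(7.6021) = sign(7.6021)*max(|7.6021| - 1.74, 0) = 5.8621
prox(-3.5069) = sign(-3.5069)*max(|-3.5069| - 1.74, 0) = -1.7669
prox(x) = [5.8621, -1.7669]
||prox(x)||_1 = 5.8621 + 1.7669 = 7.629


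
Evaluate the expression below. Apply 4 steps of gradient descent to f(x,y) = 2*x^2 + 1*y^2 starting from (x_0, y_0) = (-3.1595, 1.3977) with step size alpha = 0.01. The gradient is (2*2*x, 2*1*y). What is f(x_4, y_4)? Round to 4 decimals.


Gradient descent on f(x,y) = 2*x^2 + 1*y^2.
Starting point: (-3.1595, 1.3977), alpha = 0.01
Step 1: grad_x = 2*2*-3.1595 = -12.638, grad_y = 2*1*1.3977 = 2.7954
  x_1 = -3.1595 - 0.01*-12.638 = -3.0331
  y_1 = 1.3977 - 0.01*2.7954 = 1.3697
Step 2: grad_x = 2*2*-3.0331 = -12.1325, grad_y = 2*1*1.3697 = 2.7395
  x_2 = -3.0331 - 0.01*-12.1325 = -2.9118
  y_2 = 1.3697 - 0.01*2.7395 = 1.3424
Step 3: grad_x = 2*2*-2.9118 = -11.6472, grad_y = 2*1*1.3424 = 2.6847
  x_3 = -2.9118 - 0.01*-11.6472 = -2.7953
  y_3 = 1.3424 - 0.01*2.6847 = 1.3155
Step 4: grad_x = 2*2*-2.7953 = -11.1813, grad_y = 2*1*1.3155 = 2.631
  x_4 = -2.7953 - 0.01*-11.1813 = -2.6835
  y_4 = 1.3155 - 0.01*2.631 = 1.2892
f(-2.6835, 1.2892) = 2*(-2.6835)^2 + 1*1.2892^2 = 16.0645


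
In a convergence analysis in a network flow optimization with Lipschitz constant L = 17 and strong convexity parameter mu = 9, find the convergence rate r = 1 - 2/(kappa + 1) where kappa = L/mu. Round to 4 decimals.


Step 1: Compute the condition number.
kappa = L/mu = 17/9 = 1.8889
Step 2: Compute the convergence rate.
r = 1 - 2/(kappa + 1) = 1 - 2*mu/(L + mu) = (L - mu)/(L + mu) = 8/26 = 0.3077


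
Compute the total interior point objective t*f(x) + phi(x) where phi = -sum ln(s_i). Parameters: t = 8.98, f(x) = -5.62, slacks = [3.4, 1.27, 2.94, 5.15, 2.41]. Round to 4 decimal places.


Step 1: Compute log-barrier.
ln values: [1.2238, 0.239, 1.0784, 1.639, 0.8796]
phi = -(1.2238 + 0.239 + 1.0784 + 1.639 + 0.8796) = -5.0598
Step 2: Compute augmented objective.
t*f(x) = 8.98*-5.62 = -50.4676
Total = -50.4676 - 5.0598 = -55.5274


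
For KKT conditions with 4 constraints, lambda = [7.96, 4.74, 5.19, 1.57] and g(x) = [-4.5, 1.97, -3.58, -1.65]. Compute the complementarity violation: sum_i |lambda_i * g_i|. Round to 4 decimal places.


KKT complementary slackness check:
lambda_1 * g_1 = 7.96 * -4.5 = -35.82
lambda_2 * g_2 = 4.74 * 1.97 = 9.3378
lambda_3 * g_3 = 5.19 * -3.58 = -18.5802
lambda_4 * g_4 = 1.57 * -1.65 = -2.5905
Total violation = 35.82 + 9.3378 + 18.5802 + 2.5905 = 66.3285


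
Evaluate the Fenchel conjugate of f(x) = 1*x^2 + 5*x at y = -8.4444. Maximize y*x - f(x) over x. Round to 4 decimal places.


f*(y) = sup_x {y*x - a*x^2 - b*x} = sup_x {(y-b)*x - a*x^2}
FOC: (y - b) - 2a*x = 0 => x* = (y - b)/(2a)
x* = (-8.4444 - 5)/(2*1) = -6.7222
f*(-8.4444) = (y-b)^2/(4a) = (-8.4444 - 5)^2/(4*1)
= 180.7519/4 = 45.188


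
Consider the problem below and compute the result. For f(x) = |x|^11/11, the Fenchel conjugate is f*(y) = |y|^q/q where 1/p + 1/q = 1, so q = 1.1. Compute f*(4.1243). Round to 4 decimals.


The conjugate exponent q satisfies 1/p + 1/q = 1.
p = 11, so q = 11/(11 - 1) = 1.1
|y|^q = 4.1243^1.1 = 4.7521
f*(4.1243) = 4.7521 / 1.1 = 4.3201


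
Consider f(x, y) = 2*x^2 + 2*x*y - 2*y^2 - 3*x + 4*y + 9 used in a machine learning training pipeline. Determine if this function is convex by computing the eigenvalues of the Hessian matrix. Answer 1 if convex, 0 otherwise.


The Hessian of f(x,y) = 2*x^2 + 2*x*y - 2*y^2 - 3*x + 4*y + 9 is:
H = [[4, 2], [2, -4]]
Trace = 4 - 4 = 0
Determinant = 4*-4 - (2)^2 = -20
Discriminant = (0)^2 - 4*-20 = 80.0
Eigenvalues: lambda_1 = -4.4721, lambda_2 = 4.4721
The function is not convex.

0


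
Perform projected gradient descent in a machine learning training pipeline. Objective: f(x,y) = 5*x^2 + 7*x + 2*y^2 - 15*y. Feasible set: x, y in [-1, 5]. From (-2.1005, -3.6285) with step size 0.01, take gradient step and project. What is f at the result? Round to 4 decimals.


Step 1: Compute gradient at (-2.1005, -3.6285).
grad_x = 2*5*-2.1005 + 7 = -14.005
grad_y = 2*2*-3.6285 - 15 = -29.514
Step 2: Gradient step.
x_raw = -2.1005 - 0.01*-14.005 = -1.9605
y_raw = -3.6285 - 0.01*-29.514 = -3.3334
Step 3: Project onto [-1, 5].
x_proj = clip(-1.9605) = -1.0
y_proj = clip(-3.3334) = -1.0
Step 4: Evaluate f.
f(-1.0, -1.0) = 15.0


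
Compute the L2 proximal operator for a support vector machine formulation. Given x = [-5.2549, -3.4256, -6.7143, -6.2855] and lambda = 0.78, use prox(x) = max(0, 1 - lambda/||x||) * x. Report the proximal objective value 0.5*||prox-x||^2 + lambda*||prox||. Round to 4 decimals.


Step 1: Compute ||x||.
||x|| = 11.1327
Step 2: Compute scaling factor.
scale = max(0, 1 - 0.78/11.1327) = 0.9299
Step 3: prox(x) = [-4.8867, -3.1856, -6.2439, -5.8451]
||prox(x)|| = 10.3527
Step 4: Proximal objective.
0.5*||prox-x||^2 = 0.3042
lambda*||prox|| = 8.0751
Total = 8.3793


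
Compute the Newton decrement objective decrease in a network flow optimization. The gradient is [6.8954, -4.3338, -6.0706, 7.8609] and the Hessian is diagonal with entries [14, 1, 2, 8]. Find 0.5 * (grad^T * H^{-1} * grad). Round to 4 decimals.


Step 1: H is diagonal, so H^(-1) * g = [0.4925, -4.3338, -3.0353, 0.9826].
Step 2: g^T H^(-1) g = sum_i g_i^2 / H_ii
  = (6.8954)^2/14 + (-4.3338)^2/1 + (-6.0706)^2/2 + (7.8609)^2/8
  = 3.3962 + 18.7818 + 18.4261 + 7.7242 = 48.3283
Step 3: Objective decrease = 0.5 * g^T H^(-1) g = 24.1642


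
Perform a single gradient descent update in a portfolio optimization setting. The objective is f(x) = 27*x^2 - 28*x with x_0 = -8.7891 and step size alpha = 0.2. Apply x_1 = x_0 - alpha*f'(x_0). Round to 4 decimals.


We compute the gradient at x_0 and apply the update.
f'(x) = 54*x - 28
f'(-8.7891) = 54*-8.7891 - 28 = -502.6114
x_1 = -8.7891 - 0.2*-502.6114 = 91.7332


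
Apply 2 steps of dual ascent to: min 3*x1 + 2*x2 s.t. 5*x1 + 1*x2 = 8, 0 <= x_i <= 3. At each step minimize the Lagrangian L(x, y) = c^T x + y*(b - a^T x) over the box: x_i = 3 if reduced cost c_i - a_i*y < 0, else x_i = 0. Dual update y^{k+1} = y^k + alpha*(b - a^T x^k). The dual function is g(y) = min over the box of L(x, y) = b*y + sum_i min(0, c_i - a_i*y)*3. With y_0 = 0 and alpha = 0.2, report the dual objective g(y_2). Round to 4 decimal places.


Dual ascent for LP: min 3*x1 + 2*x2, 5*x1 + 1*x2 = 8, 0 <= x_i <= 3
Step 1: y^k = 0.0, reduced costs: (3.0, 2.0)
  x^k = (0.0, 0.0), subgradient = b - a^T x = 8.0
  y^{k+1} = 0.0 + 0.2*8.0 = 1.6
Step 2: y^k = 1.6, reduced costs: (-5.0, 0.4)
  x^k = (3.0, 0.0), subgradient = b - a^T x = -7.0
  y^{k+1} = 1.6 + 0.2*-7.0 = 0.2
Dual objective at y_2 = 0.2: reduced costs (2.0, 1.8), box minimizer x = (0.0, 0.0)
g(y_2) = b*y + (c1 - a1*y)*x1 + (c2 - a2*y)*x2 = 8*0.2 + 2.0*0.0 + 1.8*0.0 = 1.6 + 0.0 + 0.0 = 1.6


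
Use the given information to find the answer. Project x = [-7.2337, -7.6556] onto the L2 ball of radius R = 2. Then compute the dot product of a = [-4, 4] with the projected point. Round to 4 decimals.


Step 1: Compute ||x|| (intermediates to 6 decimals).
||x|| = sqrt((-7.2337)^2 + (-7.6556)^2) = 10.532551
Step 2: Project.
Since ||x|| > R, scale = R/||x|| = 2/10.532551 = 0.189888, proj(x) = scale * x
proj(x) = [-1.373593, -1.453707]
Step 3: Dot product.
a^T * proj(x) = -4*(-1.373593) + 4*(-1.453707) = -0.3205


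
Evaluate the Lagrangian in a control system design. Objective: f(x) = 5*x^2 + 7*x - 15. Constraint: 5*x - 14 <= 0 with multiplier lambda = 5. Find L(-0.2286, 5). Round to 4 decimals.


Step 1: Evaluate f(x).
f(-0.2286) = 5*(-0.2286)^2 + 7*(-0.2286) - 15 = -16.3389
Step 2: Evaluate g(x).
g(-0.2286) = 5*-0.2286 - 14 = -15.143
Step 3: Compute Lagrangian.
L = -16.3389 + 5*-15.143 = -92.0539


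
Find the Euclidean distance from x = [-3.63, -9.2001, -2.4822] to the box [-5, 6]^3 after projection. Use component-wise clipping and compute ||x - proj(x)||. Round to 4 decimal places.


Project each component onto [-5, 6].
clip(-3.63) = -3.63, clip(-9.2001) = -5.0, clip(-2.4822) = -2.4822
Projection = [-3.63, -5.0, -2.4822]
Squared diffs: [0.0, 17.6408, 0.0]
Distance = sqrt(17.6408) = 4.2001


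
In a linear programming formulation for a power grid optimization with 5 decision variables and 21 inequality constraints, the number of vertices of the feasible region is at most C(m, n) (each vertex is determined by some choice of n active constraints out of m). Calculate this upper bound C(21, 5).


Each vertex corresponds to some choice of n active constraints out of m, so the number of vertices is at most C(m, n) = m! / (n!(m-n)!).
m = 21, n = 5
Numerator: 21 * 20 * 19 * 18 * 17
Denominator: 5! = 120
C(21, 5) = 20349


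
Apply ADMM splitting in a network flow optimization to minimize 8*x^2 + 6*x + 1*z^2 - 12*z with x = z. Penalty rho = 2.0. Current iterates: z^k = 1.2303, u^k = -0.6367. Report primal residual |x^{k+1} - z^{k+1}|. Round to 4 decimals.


ADMM iteration with rho = 2.0, z^k = 1.2303, u^k = -0.6367
Step 1: x-update.
Minimize 8*x^2 + 6*x + (2.0/2)*(x - 1.2303 - 0.6367)^2
FOC: (2*8 + 2.0)*x = -6 + 2.0*(1.2303 + 0.6367)
x^{k+1} = -0.1259
Step 2: z-update.
Minimize 1*z^2 - 12*z + (2.0/2)*(-0.1259 - z - 0.6367)^2
FOC: (2*1 + 2.0)*z = 12 + 2.0*(-0.1259 - 0.6367)
z^{k+1} = 2.6187
Step 3: u-update.
u^{k+1} = -0.6367 - 0.1259 - 2.6187 = -3.3813
Step 4: Primal residual = |-0.1259 - 2.6187| = 2.7446


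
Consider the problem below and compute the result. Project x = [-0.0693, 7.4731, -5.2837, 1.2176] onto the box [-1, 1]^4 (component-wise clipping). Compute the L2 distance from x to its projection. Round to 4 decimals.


Project each component onto [-1, 1].
clip(-0.0693) = -0.0693, clip(7.4731) = 1.0, clip(-5.2837) = -1.0, clip(1.2176) = 1.0
Projection = [-0.0693, 1.0, -1.0, 1.0]
Squared diffs: [0.0, 41.901, 18.3501, 0.0473]
Distance = sqrt(60.2984) = 7.7652


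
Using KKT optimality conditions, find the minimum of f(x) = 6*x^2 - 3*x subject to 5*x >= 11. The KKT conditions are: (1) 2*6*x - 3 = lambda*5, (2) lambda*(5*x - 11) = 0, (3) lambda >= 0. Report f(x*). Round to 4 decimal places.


Step 1: Try lambda = 0 (constraint inactive).
x_unc = 3/(2*6) = 0.25
Check: 5*0.25 = 1.25 < 11 -- violated!
Step 2: Constraint must be active: 5*x = 11
x* = 11/5 = 2.2
lambda = (2*6*2.2 - 3)/5 = 4.68
Step 3: Compute optimal value.
f(x*) = 6*2.2^2 - 3*2.2 = 22.44


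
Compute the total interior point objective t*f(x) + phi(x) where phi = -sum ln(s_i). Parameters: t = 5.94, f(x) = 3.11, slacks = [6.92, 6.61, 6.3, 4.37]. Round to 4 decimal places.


Step 1: Compute log-barrier.
ln values: [1.9344, 1.8886, 1.8405, 1.4748]
phi = -(1.9344 + 1.8886 + 1.8405 + 1.4748) = -7.1383
Step 2: Compute augmented objective.
t*f(x) = 5.94*3.11 = 18.4734
Total = 18.4734 - 7.1383 = 11.3351


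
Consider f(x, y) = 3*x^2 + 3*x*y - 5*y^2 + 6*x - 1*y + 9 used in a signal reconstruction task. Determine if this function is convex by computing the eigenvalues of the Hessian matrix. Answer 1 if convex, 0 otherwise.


The Hessian of f(x,y) = 3*x^2 + 3*x*y - 5*y^2 + 6*x - 1*y + 9 is:
H = [[6, 3], [3, -10]]
Trace = 6 - 10 = -4
Determinant = 6*-10 - (3)^2 = -69
Discriminant = (-4)^2 - 4*-69 = 292.0
Eigenvalues: lambda_1 = -10.544, lambda_2 = 6.544
The function is not convex.

0


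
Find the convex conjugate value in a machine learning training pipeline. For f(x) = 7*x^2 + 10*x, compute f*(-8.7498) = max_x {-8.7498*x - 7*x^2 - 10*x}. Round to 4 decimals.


f*(y) = sup_x {y*x - a*x^2 - b*x} = sup_x {(y-b)*x - a*x^2}
FOC: (y - b) - 2a*x = 0 => x* = (y - b)/(2a)
x* = (-8.7498 - 10)/(2*7) = -1.3393
f*(-8.7498) = (y-b)^2/(4a) = (-8.7498 - 10)^2/(4*7)
= 351.555/28 = 12.5555


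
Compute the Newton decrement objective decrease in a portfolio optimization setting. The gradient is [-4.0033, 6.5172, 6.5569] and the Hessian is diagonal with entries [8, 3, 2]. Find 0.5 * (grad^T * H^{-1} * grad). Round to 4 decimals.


Step 1: H is diagonal, so H^(-1) * g = [-0.5004, 2.1724, 3.2785].
Step 2: g^T H^(-1) g = sum_i g_i^2 / H_ii
  = (-4.0033)^2/8 + (6.5172)^2/3 + (6.5569)^2/2
  = 2.0033 + 14.158 + 21.4965 = 37.6577
Step 3: Objective decrease = 0.5 * g^T H^(-1) g = 18.8289


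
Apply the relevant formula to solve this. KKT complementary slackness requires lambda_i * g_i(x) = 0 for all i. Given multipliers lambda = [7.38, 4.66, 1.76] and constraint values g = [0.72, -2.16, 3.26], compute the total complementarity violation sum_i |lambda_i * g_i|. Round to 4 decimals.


KKT complementary slackness check:
lambda_1 * g_1 = 7.38 * 0.72 = 5.3136
lambda_2 * g_2 = 4.66 * -2.16 = -10.0656
lambda_3 * g_3 = 1.76 * 3.26 = 5.7376
Total violation = 5.3136 + 10.0656 + 5.7376 = 21.1168


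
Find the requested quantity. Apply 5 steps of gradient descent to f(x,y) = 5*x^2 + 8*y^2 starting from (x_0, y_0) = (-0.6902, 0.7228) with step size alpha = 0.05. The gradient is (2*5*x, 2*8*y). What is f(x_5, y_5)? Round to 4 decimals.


Gradient descent on f(x,y) = 5*x^2 + 8*y^2.
Starting point: (-0.6902, 0.7228), alpha = 0.05
Step 1: grad_x = 2*5*-0.6902 = -6.902, grad_y = 2*8*0.7228 = 11.5648
  x_1 = -0.6902 - 0.05*-6.902 = -0.3451
  y_1 = 0.7228 - 0.05*11.5648 = 0.1446
Step 2: grad_x = 2*5*-0.3451 = -3.451, grad_y = 2*8*0.1446 = 2.313
  x_2 = -0.3451 - 0.05*-3.451 = -0.1726
  y_2 = 0.1446 - 0.05*2.313 = 0.0289
Step 3: grad_x = 2*5*-0.1726 = -1.7255, grad_y = 2*8*0.0289 = 0.4626
  x_3 = -0.1726 - 0.05*-1.7255 = -0.0863
  y_3 = 0.0289 - 0.05*0.4626 = 0.0058
Step 4: grad_x = 2*5*-0.0863 = -0.8628, grad_y = 2*8*0.0058 = 0.0925
  x_4 = -0.0863 - 0.05*-0.8628 = -0.0431
  y_4 = 0.0058 - 0.05*0.0925 = 0.0012
Step 5: grad_x = 2*5*-0.0431 = -0.4314, grad_y = 2*8*0.0012 = 0.0185
  x_5 = -0.0431 - 0.05*-0.4314 = -0.0216
  y_5 = 0.0012 - 0.05*0.0185 = 0.0002
f(-0.0216, 0.0002) = 5*(-0.0216)^2 + 8*0.0002^2 = 0.0023


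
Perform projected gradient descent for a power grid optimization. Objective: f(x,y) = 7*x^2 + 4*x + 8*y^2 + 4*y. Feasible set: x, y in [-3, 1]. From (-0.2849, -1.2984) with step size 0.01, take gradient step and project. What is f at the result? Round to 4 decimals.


Step 1: Compute gradient at (-0.2849, -1.2984).
grad_x = 2*7*-0.2849 + 4 = 0.0114
grad_y = 2*8*-1.2984 + 4 = -16.7744
Step 2: Gradient step.
x_raw = -0.2849 - 0.01*0.0114 = -0.285
y_raw = -1.2984 - 0.01*-16.7744 = -1.1307
Step 3: Project onto [-3, 1].
x_proj = clip(-0.285) = -0.285
y_proj = clip(-1.1307) = -1.1307
Step 4: Evaluate f.
f(-0.285, -1.1307) = 5.133


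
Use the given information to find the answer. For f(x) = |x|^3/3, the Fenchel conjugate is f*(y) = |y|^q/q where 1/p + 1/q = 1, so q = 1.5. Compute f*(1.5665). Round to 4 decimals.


The conjugate exponent q satisfies 1/p + 1/q = 1.
p = 3, so q = 3/(3 - 1) = 1.5
|y|^q = 1.5665^1.5 = 1.9606
f*(1.5665) = 1.9606 / 1.5 = 1.3071


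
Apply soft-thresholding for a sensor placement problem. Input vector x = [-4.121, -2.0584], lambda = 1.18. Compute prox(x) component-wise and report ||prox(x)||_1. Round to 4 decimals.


Soft-thresholding with lambda = 1.18:
prox(-4.121) = sign(-4.121)*max(|-4.121| - 1.18, 0) = -2.941
prox(-2.0584) = sign(-2.0584)*max(|-2.0584| - 1.18, 0) = -0.8784
prox(x) = [-2.941, -0.8784]
||prox(x)||_1 = 2.941 + 0.8784 = 3.8194


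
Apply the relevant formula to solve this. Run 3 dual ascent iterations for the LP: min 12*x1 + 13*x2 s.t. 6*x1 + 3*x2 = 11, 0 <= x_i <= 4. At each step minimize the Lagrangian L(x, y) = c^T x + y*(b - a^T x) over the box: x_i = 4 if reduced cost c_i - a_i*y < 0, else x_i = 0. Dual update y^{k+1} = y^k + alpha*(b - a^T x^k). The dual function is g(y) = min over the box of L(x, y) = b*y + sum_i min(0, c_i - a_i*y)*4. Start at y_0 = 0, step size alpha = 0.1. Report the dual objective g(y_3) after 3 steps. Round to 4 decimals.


Dual ascent for LP: min 12*x1 + 13*x2, 6*x1 + 3*x2 = 11, 0 <= x_i <= 4
Step 1: y^k = 0.0, reduced costs: (12.0, 13.0)
  x^k = (0.0, 0.0), subgradient = b - a^T x = 11.0
  y^{k+1} = 0.0 + 0.1*11.0 = 1.1
Step 2: y^k = 1.1, reduced costs: (5.4, 9.7)
  x^k = (0.0, 0.0), subgradient = b - a^T x = 11.0
  y^{k+1} = 1.1 + 0.1*11.0 = 2.2
Step 3: y^k = 2.2, reduced costs: (-1.2, 6.4)
  x^k = (4.0, 0.0), subgradient = b - a^T x = -13.0
  y^{k+1} = 2.2 + 0.1*-13.0 = 0.9
Dual objective at y_3 = 0.9: reduced costs (6.6, 10.3), box minimizer x = (0.0, 0.0)
g(y_3) = b*y + (c1 - a1*y)*x1 + (c2 - a2*y)*x2 = 11*0.9 + 6.6*0.0 + 10.3*0.0 = 9.9 + 0.0 + 0.0 = 9.9


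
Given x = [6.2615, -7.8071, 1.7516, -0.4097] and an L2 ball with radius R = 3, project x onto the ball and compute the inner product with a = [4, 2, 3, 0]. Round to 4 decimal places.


Step 1: Compute ||x|| (intermediates to 6 decimals).
||x|| = sqrt(6.2615^2 + (-7.8071)^2 + 1.7516^2 + (-0.4097)^2) = 10.168242
Step 2: Project.
Since ||x|| > R, scale = R/||x|| = 3/10.168242 = 0.295036, proj(x) = scale * x
proj(x) = [1.847368, -2.303376, 0.516785, -0.120876]
Step 3: Dot product.
a^T * proj(x) = 4*1.847368 + 2*(-2.303376) + 3*0.516785 + 0*(-0.120876) = 4.3331


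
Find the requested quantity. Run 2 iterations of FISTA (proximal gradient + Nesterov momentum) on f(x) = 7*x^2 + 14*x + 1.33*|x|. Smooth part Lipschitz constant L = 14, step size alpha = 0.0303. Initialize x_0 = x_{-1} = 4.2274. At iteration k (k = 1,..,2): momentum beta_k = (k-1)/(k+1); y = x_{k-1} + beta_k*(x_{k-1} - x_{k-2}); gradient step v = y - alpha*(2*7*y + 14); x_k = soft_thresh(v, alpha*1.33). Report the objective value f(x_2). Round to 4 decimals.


FISTA on f(x) = 7*x^2 + 14*x + 1.33*|x|
L = 14, alpha = 0.0303
Iteration 1: beta = 0.0, y = 4.2274 + 0.0*(4.2274 - 4.2274) = 4.2274
  grad(y) = 73.1836, v = y - alpha*grad = 2.0099
  prox(v) = soft_thresh(2.0099, 0.0403) = 1.9696
Iteration 2: beta = 0.3333, y = 1.9696 + 0.3333*(1.9696 - 4.2274) = 1.2171
  grad(y) = 31.0387, v = y - alpha*grad = 0.2766
  prox(v) = soft_thresh(0.2766, 0.0403) = 0.2363
f(x_2) = 7*0.2363^2 + 14*0.2363 + 1.33*|0.2363| = 4.0129


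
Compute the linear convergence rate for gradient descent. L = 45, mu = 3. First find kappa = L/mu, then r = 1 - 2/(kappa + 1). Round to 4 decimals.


Step 1: Compute the condition number.
kappa = L/mu = 45/3 = 15.0
Step 2: Compute the convergence rate.
r = 1 - 2/(kappa + 1) = 1 - 2*mu/(L + mu) = (L - mu)/(L + mu) = 42/48 = 0.875


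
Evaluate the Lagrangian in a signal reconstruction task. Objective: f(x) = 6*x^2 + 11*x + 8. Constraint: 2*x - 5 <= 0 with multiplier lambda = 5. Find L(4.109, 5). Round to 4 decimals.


Step 1: Evaluate f(x).
f(4.109) = 6*4.109^2 + 11*4.109 + 8 = 154.5023
Step 2: Evaluate g(x).
g(4.109) = 2*4.109 - 5 = 3.218
Step 3: Compute Lagrangian.
L = 154.5023 + 5*3.218 = 170.5923


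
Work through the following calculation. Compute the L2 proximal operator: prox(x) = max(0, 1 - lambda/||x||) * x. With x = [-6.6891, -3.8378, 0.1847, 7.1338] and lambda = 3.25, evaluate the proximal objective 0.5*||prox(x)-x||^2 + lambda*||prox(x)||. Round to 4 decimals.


Step 1: Compute ||x||.
||x|| = 10.507
Step 2: Compute scaling factor.
scale = max(0, 1 - 3.25/10.507) = 0.6907
Step 3: prox(x) = [-4.6201, -2.6507, 0.1276, 4.9272]
||prox(x)|| = 7.257
Step 4: Proximal objective.
0.5*||prox-x||^2 = 5.2813
lambda*||prox|| = 23.5853
Total = 28.8666


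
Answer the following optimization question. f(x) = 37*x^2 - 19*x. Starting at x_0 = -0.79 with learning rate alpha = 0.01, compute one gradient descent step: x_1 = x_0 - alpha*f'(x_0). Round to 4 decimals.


We compute the gradient at x_0 and apply the update.
f'(x) = 74*x - 19
f'(-0.79) = 74*-0.79 - 19 = -77.46
x_1 = -0.79 - 0.01*-77.46 = -0.0154


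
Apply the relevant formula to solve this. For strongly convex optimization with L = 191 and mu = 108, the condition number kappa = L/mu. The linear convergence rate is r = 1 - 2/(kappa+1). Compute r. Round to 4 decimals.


Step 1: Compute the condition number.
kappa = L/mu = 191/108 = 1.7685
Step 2: Compute the convergence rate.
r = 1 - 2/(kappa + 1) = 1 - 2*mu/(L + mu) = (L - mu)/(L + mu) = 83/299 = 0.2776


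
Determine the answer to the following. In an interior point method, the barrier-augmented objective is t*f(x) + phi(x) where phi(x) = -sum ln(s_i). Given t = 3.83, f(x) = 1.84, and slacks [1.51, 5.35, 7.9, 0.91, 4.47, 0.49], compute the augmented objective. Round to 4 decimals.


Step 1: Compute log-barrier.
ln values: [0.4121, 1.6771, 2.0669, -0.0943, 1.4974, -0.7133]
phi = -(0.4121 + 1.6771 + 2.0669 - 0.0943 + 1.4974 - 0.7133) = -4.8458
Step 2: Compute augmented objective.
t*f(x) = 3.83*1.84 = 7.0472
Total = 7.0472 - 4.8458 = 2.2014


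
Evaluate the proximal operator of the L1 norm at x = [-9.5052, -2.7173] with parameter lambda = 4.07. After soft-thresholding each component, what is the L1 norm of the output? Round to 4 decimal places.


Soft-thresholding with lambda = 4.07:
prox(-9.5052) = sign(-9.5052)*max(|-9.5052| - 4.07, 0) = -5.4352
prox(-2.7173) = sign(-2.7173)*max(|-2.7173| - 4.07, 0) = 0.0
prox(x) = [-5.4352, 0.0]
||prox(x)||_1 = 5.4352 + 0.0 = 5.4352


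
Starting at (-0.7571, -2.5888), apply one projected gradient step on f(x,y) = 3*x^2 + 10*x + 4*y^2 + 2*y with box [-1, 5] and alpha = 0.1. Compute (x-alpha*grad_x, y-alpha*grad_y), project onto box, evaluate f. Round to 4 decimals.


Step 1: Compute gradient at (-0.7571, -2.5888).
grad_x = 2*3*-0.7571 + 10 = 5.4574
grad_y = 2*4*-2.5888 + 2 = -18.7104
Step 2: Gradient step.
x_raw = -0.7571 - 0.1*5.4574 = -1.3028
y_raw = -2.5888 - 0.1*-18.7104 = -0.7178
Step 3: Project onto [-1, 5].
x_proj = clip(-1.3028) = -1.0
y_proj = clip(-0.7178) = -0.7178
Step 4: Evaluate f.
f(-1.0, -0.7178) = -6.3748
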